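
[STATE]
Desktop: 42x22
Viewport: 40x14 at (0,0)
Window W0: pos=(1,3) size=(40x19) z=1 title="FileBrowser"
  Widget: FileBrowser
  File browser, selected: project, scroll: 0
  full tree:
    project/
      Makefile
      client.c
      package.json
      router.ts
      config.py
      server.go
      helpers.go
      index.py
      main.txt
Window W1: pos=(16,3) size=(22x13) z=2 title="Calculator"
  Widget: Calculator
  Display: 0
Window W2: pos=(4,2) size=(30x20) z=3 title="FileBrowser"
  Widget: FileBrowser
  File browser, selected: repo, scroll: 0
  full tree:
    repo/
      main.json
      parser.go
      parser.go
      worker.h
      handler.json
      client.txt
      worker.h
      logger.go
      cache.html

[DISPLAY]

                                        
                                        
    ┏━━━━━━━━━━━━━━━━━━━━━━━━━━━━┓      
 ┏━━┃ FileBrowser                ┃━━━┓━━
 ┃ F┠────────────────────────────┨   ┃  
 ┠──┃> [-] repo/                 ┃───┨──
 ┃> ┃    main.json               ┃  0┃  
 ┃  ┃    parser.go               ┃   ┃  
 ┃  ┃    parser.go               ┃   ┃  
 ┃  ┃    worker.h                ┃   ┃  
 ┃  ┃    handler.json            ┃   ┃  
 ┃  ┃    client.txt              ┃   ┃  
 ┃  ┃    worker.h                ┃   ┃  
 ┃  ┃    logger.go               ┃   ┃  


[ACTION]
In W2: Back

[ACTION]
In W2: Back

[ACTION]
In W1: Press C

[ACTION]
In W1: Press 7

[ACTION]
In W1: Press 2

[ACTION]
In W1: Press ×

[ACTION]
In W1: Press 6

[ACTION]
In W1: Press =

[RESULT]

                                        
                                        
    ┏━━━━━━━━━━━━━━━━━━━━━━━━━━━━┓      
 ┏━━┃ FileBrowser                ┃━━━┓━━
 ┃ F┠────────────────────────────┨   ┃  
 ┠──┃> [-] repo/                 ┃───┨──
 ┃> ┃    main.json               ┃432┃  
 ┃  ┃    parser.go               ┃   ┃  
 ┃  ┃    parser.go               ┃   ┃  
 ┃  ┃    worker.h                ┃   ┃  
 ┃  ┃    handler.json            ┃   ┃  
 ┃  ┃    client.txt              ┃   ┃  
 ┃  ┃    worker.h                ┃   ┃  
 ┃  ┃    logger.go               ┃   ┃  


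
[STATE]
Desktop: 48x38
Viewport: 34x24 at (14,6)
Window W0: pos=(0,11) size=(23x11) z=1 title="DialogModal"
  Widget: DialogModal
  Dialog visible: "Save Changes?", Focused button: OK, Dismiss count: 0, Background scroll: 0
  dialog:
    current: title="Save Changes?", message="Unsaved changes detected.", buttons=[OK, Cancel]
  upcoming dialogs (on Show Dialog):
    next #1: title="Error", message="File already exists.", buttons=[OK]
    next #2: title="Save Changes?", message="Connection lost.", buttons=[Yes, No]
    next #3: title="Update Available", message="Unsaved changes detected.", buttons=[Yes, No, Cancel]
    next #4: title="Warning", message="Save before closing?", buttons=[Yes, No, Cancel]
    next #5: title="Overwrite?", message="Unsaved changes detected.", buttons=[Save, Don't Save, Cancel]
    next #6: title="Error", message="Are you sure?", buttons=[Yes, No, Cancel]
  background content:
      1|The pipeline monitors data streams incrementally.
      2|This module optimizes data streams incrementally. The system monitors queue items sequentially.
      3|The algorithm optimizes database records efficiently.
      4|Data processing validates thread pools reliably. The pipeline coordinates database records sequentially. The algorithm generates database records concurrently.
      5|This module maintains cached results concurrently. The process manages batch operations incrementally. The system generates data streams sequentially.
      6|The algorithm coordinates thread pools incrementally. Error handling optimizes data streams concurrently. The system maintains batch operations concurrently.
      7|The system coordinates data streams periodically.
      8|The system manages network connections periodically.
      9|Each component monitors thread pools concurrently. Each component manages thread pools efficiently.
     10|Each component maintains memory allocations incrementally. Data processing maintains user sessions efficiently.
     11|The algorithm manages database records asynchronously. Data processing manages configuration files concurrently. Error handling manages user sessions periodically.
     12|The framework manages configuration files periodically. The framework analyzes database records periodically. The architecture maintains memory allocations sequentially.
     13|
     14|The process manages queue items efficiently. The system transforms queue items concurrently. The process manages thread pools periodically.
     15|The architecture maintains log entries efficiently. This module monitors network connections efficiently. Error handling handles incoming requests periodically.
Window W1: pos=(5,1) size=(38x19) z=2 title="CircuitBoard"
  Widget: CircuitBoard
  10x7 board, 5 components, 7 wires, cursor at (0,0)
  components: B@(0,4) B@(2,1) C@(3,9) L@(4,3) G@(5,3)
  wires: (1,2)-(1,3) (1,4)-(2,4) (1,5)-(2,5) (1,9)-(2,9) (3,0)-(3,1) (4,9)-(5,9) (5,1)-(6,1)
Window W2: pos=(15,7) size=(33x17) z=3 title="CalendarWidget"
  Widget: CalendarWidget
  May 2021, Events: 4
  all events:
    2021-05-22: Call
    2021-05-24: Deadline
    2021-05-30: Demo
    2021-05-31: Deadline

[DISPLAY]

                            ┃     
 ┏━━━━━━━━━━━━━━━━━━━━━━━━━━━━━━━┓
 ┃ CalendarWidget                ┃
B┠───────────────────────────────┨
 ┃            May 2021           ┃
·┃Mo Tu We Th Fr Sa Su           ┃
 ┃                1  2           ┃
 ┃ 3  4  5  6  7  8  9           ┃
 ┃10 11 12 13 14 15 16           ┃
·┃17 18 19 20 21 22* 23          ┃
│┃24* 25 26 27 28 29 30*         ┃
·┃31*                            ┃
(┃                               ┃
━┃                               ┃
o┃                               ┃
━┃                               ┃
 ┃                               ┃
 ┗━━━━━━━━━━━━━━━━━━━━━━━━━━━━━━━┛
                                  
                                  
                                  
                                  
                                  
                                  


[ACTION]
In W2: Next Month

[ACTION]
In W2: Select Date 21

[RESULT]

                            ┃     
 ┏━━━━━━━━━━━━━━━━━━━━━━━━━━━━━━━┓
 ┃ CalendarWidget                ┃
B┠───────────────────────────────┨
 ┃           June 2021           ┃
·┃Mo Tu We Th Fr Sa Su           ┃
 ┃    1  2  3  4  5  6           ┃
 ┃ 7  8  9 10 11 12 13           ┃
 ┃14 15 16 17 18 19 20           ┃
·┃[21] 22 23 24 25 26 27         ┃
│┃28 29 30                       ┃
·┃                               ┃
(┃                               ┃
━┃                               ┃
o┃                               ┃
━┃                               ┃
 ┃                               ┃
 ┗━━━━━━━━━━━━━━━━━━━━━━━━━━━━━━━┛
                                  
                                  
                                  
                                  
                                  
                                  


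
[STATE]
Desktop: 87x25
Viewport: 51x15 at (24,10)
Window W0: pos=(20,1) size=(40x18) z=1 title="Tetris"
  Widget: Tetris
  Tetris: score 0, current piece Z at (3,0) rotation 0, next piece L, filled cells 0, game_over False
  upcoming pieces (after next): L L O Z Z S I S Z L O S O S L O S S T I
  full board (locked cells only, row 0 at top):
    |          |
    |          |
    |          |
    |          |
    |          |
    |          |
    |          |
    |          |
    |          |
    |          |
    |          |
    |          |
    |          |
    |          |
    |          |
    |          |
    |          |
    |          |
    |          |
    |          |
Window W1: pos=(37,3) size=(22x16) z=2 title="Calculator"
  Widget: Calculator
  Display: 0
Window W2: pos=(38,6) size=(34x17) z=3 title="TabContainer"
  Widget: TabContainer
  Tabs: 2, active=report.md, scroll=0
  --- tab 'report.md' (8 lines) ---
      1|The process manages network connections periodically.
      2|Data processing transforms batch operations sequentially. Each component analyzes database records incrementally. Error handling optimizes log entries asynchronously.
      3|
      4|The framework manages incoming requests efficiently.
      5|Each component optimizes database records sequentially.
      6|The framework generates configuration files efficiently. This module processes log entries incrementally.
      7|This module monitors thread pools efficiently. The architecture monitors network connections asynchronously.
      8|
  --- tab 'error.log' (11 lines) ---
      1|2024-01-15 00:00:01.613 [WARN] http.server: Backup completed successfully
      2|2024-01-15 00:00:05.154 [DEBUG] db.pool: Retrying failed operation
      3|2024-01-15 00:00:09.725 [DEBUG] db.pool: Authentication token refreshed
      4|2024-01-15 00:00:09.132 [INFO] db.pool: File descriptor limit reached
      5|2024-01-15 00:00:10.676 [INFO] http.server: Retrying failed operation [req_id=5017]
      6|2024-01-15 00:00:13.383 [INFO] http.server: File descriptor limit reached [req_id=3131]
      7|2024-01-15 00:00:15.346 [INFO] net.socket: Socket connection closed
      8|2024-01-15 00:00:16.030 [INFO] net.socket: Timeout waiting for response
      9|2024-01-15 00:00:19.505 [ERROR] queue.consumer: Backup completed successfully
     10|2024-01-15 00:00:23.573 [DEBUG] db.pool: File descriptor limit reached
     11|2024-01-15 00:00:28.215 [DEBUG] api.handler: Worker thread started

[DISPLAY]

       │Score┃┃────────────────────────────────┃   
       │0    ┃┃The process manages network conn┃   
       │     ┃┃Data processing transforms batch┃   
       │     ┃┃                                ┃   
       │     ┃┃The framework manages incoming r┃   
       │     ┃┃Each component optimizes databas┃   
       │     ┃┃The framework generates configur┃   
       │     ┃┃This module monitors thread pool┃   
━━━━━━━━━━━━━┗┃                                ┃   
              ┃                                ┃   
              ┃                                ┃   
              ┃                                ┃   
              ┗━━━━━━━━━━━━━━━━━━━━━━━━━━━━━━━━┛   
                                                   
                                                   


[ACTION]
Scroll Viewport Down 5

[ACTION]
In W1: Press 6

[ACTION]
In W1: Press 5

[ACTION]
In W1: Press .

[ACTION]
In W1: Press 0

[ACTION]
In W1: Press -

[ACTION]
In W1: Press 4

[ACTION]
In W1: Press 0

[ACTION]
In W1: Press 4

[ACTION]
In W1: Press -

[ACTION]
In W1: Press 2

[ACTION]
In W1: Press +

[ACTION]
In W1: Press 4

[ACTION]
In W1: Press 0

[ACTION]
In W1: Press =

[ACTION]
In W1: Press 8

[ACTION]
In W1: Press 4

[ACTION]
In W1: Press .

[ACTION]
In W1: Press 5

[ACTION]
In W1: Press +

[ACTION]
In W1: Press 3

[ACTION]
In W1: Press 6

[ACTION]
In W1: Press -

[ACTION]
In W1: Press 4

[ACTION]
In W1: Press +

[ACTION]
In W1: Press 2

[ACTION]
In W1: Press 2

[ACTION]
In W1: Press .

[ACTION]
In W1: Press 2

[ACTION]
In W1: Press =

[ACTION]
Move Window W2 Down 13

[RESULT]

       │Score┃┠────────────────────────────────┨   
       │0    ┃┃[report.md]│ error.log          ┃   
       │     ┃┃────────────────────────────────┃   
       │     ┃┃The process manages network conn┃   
       │     ┃┃Data processing transforms batch┃   
       │     ┃┃                                ┃   
       │     ┃┃The framework manages incoming r┃   
       │     ┃┃Each component optimizes databas┃   
━━━━━━━━━━━━━┗┃The framework generates configur┃   
              ┃This module monitors thread pool┃   
              ┃                                ┃   
              ┃                                ┃   
              ┃                                ┃   
              ┃                                ┃   
              ┗━━━━━━━━━━━━━━━━━━━━━━━━━━━━━━━━┛   


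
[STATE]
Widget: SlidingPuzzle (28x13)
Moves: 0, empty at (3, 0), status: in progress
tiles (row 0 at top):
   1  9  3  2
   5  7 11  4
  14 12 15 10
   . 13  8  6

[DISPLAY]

┌────┬────┬────┬────┐       
│  1 │  9 │  3 │  2 │       
├────┼────┼────┼────┤       
│  5 │  7 │ 11 │  4 │       
├────┼────┼────┼────┤       
│ 14 │ 12 │ 15 │ 10 │       
├────┼────┼────┼────┤       
│    │ 13 │  8 │  6 │       
└────┴────┴────┴────┘       
Moves: 0                    
                            
                            
                            


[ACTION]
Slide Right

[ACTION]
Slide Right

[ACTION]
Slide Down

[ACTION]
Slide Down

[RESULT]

┌────┬────┬────┬────┐       
│  1 │  9 │  3 │  2 │       
├────┼────┼────┼────┤       
│    │  7 │ 11 │  4 │       
├────┼────┼────┼────┤       
│  5 │ 12 │ 15 │ 10 │       
├────┼────┼────┼────┤       
│ 14 │ 13 │  8 │  6 │       
└────┴────┴────┴────┘       
Moves: 2                    
                            
                            
                            


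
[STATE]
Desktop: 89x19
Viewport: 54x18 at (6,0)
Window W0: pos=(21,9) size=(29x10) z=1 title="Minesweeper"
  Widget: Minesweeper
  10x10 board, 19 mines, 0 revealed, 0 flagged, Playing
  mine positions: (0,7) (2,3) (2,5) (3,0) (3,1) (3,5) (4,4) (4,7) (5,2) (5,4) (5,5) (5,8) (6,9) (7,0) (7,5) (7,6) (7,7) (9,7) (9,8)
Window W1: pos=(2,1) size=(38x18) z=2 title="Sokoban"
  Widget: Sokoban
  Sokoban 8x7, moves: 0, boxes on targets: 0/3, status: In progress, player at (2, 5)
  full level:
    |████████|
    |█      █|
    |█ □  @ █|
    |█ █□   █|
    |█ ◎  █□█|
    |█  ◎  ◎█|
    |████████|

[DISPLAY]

                                                      
━━━━━━━━━━━━━━━━━━━━━━━━━━━━━━━━━┓                    
koban                            ┃                    
─────────────────────────────────┨                    
█████                            ┃                    
    █                            ┃                    
  @ █                            ┃                    
□   █                            ┃                    
  █□█                            ┃                    
◎  ◎█                            ┃━━━━━━━━━┓          
█████                            ┃         ┃          
es: 0  0/3                       ┃─────────┨          
                                 ┃         ┃          
                                 ┃         ┃          
                                 ┃         ┃          
                                 ┃         ┃          
                                 ┃         ┃          
                                 ┃         ┃          


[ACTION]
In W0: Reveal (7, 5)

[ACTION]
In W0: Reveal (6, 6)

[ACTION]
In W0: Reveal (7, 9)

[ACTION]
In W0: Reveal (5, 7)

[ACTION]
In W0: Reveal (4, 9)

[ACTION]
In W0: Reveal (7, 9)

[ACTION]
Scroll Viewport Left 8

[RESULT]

                                                      
  ┏━━━━━━━━━━━━━━━━━━━━━━━━━━━━━━━━━━━━┓              
  ┃ Sokoban                            ┃              
  ┠────────────────────────────────────┨              
  ┃████████                            ┃              
  ┃█      █                            ┃              
  ┃█ □  @ █                            ┃              
  ┃█ █□   █                            ┃              
  ┃█ ◎  █□█                            ┃              
  ┃█  ◎  ◎█                            ┃━━━━━━━━━┓    
  ┃████████                            ┃         ┃    
  ┃Moves: 0  0/3                       ┃─────────┨    
  ┃                                    ┃         ┃    
  ┃                                    ┃         ┃    
  ┃                                    ┃         ┃    
  ┃                                    ┃         ┃    
  ┃                                    ┃         ┃    
  ┃                                    ┃         ┃    


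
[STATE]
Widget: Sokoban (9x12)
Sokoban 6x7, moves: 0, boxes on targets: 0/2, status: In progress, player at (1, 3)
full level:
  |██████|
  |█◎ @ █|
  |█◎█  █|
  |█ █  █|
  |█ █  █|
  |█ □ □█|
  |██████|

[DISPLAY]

██████   
█◎ @ █   
█◎█  █   
█ █  █   
█ █  █   
█ □ □█   
██████   
Moves: 0 
         
         
         
         


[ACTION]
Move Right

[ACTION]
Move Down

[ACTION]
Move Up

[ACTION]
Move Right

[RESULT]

██████   
█◎  @█   
█◎█  █   
█ █  █   
█ █  █   
█ □ □█   
██████   
Moves: 3 
         
         
         
         


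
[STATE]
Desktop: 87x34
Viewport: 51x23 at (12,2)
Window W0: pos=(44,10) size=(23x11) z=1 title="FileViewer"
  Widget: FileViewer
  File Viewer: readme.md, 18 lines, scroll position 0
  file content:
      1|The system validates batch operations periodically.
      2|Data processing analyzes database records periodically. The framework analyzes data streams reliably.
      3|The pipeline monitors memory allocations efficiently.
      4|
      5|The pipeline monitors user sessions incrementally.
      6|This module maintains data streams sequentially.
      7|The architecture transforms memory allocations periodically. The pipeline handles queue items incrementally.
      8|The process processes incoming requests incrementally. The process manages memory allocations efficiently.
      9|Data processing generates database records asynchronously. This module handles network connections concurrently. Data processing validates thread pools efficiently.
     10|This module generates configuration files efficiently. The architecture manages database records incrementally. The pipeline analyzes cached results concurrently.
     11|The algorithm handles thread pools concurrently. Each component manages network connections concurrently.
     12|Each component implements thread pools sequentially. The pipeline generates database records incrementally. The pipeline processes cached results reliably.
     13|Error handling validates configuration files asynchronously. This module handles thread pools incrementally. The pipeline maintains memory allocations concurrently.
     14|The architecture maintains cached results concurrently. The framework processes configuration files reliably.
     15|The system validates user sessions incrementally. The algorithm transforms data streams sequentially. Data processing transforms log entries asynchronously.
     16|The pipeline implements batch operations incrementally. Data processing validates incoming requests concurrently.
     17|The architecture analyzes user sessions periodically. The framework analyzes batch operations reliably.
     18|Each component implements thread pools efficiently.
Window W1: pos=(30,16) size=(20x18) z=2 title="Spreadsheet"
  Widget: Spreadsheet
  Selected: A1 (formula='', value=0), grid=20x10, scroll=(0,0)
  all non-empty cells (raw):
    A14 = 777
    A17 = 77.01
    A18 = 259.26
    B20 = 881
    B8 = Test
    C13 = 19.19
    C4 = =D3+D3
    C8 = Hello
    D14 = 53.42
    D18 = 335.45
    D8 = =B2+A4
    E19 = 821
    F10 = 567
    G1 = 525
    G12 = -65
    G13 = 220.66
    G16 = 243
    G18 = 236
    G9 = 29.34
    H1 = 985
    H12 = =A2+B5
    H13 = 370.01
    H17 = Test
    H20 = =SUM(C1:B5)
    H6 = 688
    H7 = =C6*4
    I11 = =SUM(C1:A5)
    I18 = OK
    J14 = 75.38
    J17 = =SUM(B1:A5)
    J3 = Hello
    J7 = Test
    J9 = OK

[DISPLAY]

                                                   
                                                   
                                                   
                                                   
                                                   
                                                   
                                                   
                                                   
                                ┏━━━━━━━━━━━━━━━━━━
                                ┃ FileViewer       
                                ┠──────────────────
                                ┃The system validat
                                ┃Data processing an
                                ┃The pipeline monit
                  ┏━━━━━━━━━━━━━━━━━━┓             
                  ┃ Spreadsheet      ┃ipeline monit
                  ┠──────────────────┨module mainta
                  ┃A1:               ┃rchitecture t
                  ┃       A       B  ┃━━━━━━━━━━━━━
                  ┃------------------┃             
                  ┃  1      [0]      ┃             
                  ┃  2        0      ┃             
                  ┃  3        0      ┃             


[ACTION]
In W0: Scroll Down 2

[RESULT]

                                                   
                                                   
                                                   
                                                   
                                                   
                                                   
                                                   
                                                   
                                ┏━━━━━━━━━━━━━━━━━━
                                ┃ FileViewer       
                                ┠──────────────────
                                ┃The pipeline monit
                                ┃                  
                                ┃The pipeline monit
                  ┏━━━━━━━━━━━━━━━━━━┓module mainta
                  ┃ Spreadsheet      ┃rchitecture t
                  ┠──────────────────┨rocess proces
                  ┃A1:               ┃processing ge
                  ┃       A       B  ┃━━━━━━━━━━━━━
                  ┃------------------┃             
                  ┃  1      [0]      ┃             
                  ┃  2        0      ┃             
                  ┃  3        0      ┃             


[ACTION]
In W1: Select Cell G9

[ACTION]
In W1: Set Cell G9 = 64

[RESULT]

                                                   
                                                   
                                                   
                                                   
                                                   
                                                   
                                                   
                                                   
                                ┏━━━━━━━━━━━━━━━━━━
                                ┃ FileViewer       
                                ┠──────────────────
                                ┃The pipeline monit
                                ┃                  
                                ┃The pipeline monit
                  ┏━━━━━━━━━━━━━━━━━━┓module mainta
                  ┃ Spreadsheet      ┃rchitecture t
                  ┠──────────────────┨rocess proces
                  ┃G9: 64            ┃processing ge
                  ┃       A       B  ┃━━━━━━━━━━━━━
                  ┃------------------┃             
                  ┃  1        0      ┃             
                  ┃  2        0      ┃             
                  ┃  3        0      ┃             


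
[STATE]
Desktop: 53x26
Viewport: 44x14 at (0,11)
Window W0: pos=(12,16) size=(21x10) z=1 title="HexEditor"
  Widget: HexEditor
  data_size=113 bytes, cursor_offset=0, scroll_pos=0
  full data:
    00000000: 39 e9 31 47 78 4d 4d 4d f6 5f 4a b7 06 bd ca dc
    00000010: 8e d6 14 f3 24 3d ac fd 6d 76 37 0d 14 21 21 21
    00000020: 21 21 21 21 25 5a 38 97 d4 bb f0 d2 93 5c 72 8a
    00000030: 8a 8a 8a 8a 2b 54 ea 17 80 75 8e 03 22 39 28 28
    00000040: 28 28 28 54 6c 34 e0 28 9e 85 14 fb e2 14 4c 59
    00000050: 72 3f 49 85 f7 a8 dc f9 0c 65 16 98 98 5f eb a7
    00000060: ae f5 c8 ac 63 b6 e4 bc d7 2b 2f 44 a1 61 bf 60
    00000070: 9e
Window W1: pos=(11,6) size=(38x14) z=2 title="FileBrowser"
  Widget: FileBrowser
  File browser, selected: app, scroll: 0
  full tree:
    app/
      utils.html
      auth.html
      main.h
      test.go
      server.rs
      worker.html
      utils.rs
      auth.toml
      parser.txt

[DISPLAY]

           ┃    auth.html                   
           ┃    main.h                      
           ┃    test.go                     
           ┃    server.rs                   
           ┃    worker.html                 
           ┃    utils.rs                    
           ┃    auth.toml                   
           ┃    parser.txt                  
           ┗━━━━━━━━━━━━━━━━━━━━━━━━━━━━━━━━
            ┃00000010  8e d6 14 ┃           
            ┃00000020  21 21 21 ┃           
            ┃00000030  8a 8a 8a ┃           
            ┃00000040  28 28 28 ┃           
            ┃00000050  72 3f 49 ┃           


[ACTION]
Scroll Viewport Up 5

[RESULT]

           ┏━━━━━━━━━━━━━━━━━━━━━━━━━━━━━━━━
           ┃ FileBrowser                    
           ┠────────────────────────────────
           ┃> [-] app/                      
           ┃    utils.html                  
           ┃    auth.html                   
           ┃    main.h                      
           ┃    test.go                     
           ┃    server.rs                   
           ┃    worker.html                 
           ┃    utils.rs                    
           ┃    auth.toml                   
           ┃    parser.txt                  
           ┗━━━━━━━━━━━━━━━━━━━━━━━━━━━━━━━━


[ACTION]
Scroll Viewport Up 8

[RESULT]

                                            
                                            
                                            
                                            
                                            
                                            
           ┏━━━━━━━━━━━━━━━━━━━━━━━━━━━━━━━━
           ┃ FileBrowser                    
           ┠────────────────────────────────
           ┃> [-] app/                      
           ┃    utils.html                  
           ┃    auth.html                   
           ┃    main.h                      
           ┃    test.go                     


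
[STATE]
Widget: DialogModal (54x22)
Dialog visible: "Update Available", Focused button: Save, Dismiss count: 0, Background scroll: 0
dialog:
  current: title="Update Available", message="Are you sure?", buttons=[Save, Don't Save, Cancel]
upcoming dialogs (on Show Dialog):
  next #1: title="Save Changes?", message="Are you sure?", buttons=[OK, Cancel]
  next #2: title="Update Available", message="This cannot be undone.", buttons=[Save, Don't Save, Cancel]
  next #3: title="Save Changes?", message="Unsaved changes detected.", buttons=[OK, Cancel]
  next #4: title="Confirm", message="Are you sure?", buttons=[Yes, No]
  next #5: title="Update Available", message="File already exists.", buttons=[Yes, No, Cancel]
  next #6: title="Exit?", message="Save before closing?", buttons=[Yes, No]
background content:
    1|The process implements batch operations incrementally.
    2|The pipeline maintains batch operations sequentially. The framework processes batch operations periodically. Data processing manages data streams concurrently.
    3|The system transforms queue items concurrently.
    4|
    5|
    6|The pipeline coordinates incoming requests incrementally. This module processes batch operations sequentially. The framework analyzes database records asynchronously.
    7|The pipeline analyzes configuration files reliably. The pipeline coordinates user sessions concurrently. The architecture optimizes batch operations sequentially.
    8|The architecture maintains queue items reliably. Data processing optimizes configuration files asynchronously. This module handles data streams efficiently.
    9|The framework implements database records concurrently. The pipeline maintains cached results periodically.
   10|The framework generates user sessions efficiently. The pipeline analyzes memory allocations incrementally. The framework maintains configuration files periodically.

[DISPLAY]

The process implements batch operations incrementally.
The pipeline maintains batch operations sequentially. 
The system transforms queue items concurrently.       
                                                      
                                                      
The pipeline coordinates incoming requests incremental
The pipeline analyzes configuration files reliably. Th
The architecture maintains queue items reliably. Data 
The framewo┌──────────────────────────────┐oncurrently
The framewo│       Update Available       │iently. The
           │        Are you sure?         │           
           │ [Save]  Don't Save   Cancel  │           
           └──────────────────────────────┘           
                                                      
                                                      
                                                      
                                                      
                                                      
                                                      
                                                      
                                                      
                                                      


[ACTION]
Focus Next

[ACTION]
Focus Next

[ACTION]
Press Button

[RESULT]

The process implements batch operations incrementally.
The pipeline maintains batch operations sequentially. 
The system transforms queue items concurrently.       
                                                      
                                                      
The pipeline coordinates incoming requests incremental
The pipeline analyzes configuration files reliably. Th
The architecture maintains queue items reliably. Data 
The framework implements database records concurrently
The framework generates user sessions efficiently. The
                                                      
                                                      
                                                      
                                                      
                                                      
                                                      
                                                      
                                                      
                                                      
                                                      
                                                      
                                                      


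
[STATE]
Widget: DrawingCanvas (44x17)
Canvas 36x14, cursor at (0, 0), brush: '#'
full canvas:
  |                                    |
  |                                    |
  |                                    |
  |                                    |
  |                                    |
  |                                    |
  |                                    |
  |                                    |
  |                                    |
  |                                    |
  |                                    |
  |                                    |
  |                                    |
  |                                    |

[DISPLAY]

+                                           
                                            
                                            
                                            
                                            
                                            
                                            
                                            
                                            
                                            
                                            
                                            
                                            
                                            
                                            
                                            
                                            


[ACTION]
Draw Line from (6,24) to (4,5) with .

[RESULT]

+                                           
                                            
                                            
                                            
     .....                                  
          ..........                        
                    .....                   
                                            
                                            
                                            
                                            
                                            
                                            
                                            
                                            
                                            
                                            


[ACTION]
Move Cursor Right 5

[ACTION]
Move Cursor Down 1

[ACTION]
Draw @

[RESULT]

                                            
     @                                      
                                            
                                            
     .....                                  
          ..........                        
                    .....                   
                                            
                                            
                                            
                                            
                                            
                                            
                                            
                                            
                                            
                                            


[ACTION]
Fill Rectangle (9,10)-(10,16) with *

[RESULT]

                                            
     @                                      
                                            
                                            
     .....                                  
          ..........                        
                    .....                   
                                            
                                            
          *******                           
          *******                           
                                            
                                            
                                            
                                            
                                            
                                            


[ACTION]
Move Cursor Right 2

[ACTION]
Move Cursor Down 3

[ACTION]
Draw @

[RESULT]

                                            
     @                                      
                                            
                                            
     ..@..                                  
          ..........                        
                    .....                   
                                            
                                            
          *******                           
          *******                           
                                            
                                            
                                            
                                            
                                            
                                            


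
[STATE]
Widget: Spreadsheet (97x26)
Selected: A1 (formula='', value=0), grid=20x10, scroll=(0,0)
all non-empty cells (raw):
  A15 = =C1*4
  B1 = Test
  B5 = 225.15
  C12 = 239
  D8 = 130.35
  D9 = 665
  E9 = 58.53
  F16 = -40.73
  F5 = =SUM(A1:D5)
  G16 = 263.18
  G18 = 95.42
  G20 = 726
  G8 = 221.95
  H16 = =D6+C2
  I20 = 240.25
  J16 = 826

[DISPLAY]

A1:                                                                                              
       A       B       C       D       E       F       G       H       I       J                 
-------------------------------------------------------------------------------------------------
  1      [0]Test           0       0       0       0       0       0       0       0             
  2        0       0       0       0       0       0       0       0       0       0             
  3        0       0       0       0       0       0       0       0       0       0             
  4        0       0       0       0       0       0       0       0       0       0             
  5        0  225.15       0       0       0  225.15       0       0       0       0             
  6        0       0       0       0       0       0       0       0       0       0             
  7        0       0       0       0       0       0       0       0       0       0             
  8        0       0       0  130.35       0       0  221.95       0       0       0             
  9        0       0       0     665   58.53       0       0       0       0       0             
 10        0       0       0       0       0       0       0       0       0       0             
 11        0       0       0       0       0       0       0       0       0       0             
 12        0       0     239       0       0       0       0       0       0       0             
 13        0       0       0       0       0       0       0       0       0       0             
 14        0       0       0       0       0       0       0       0       0       0             
 15        0       0       0       0       0       0       0       0       0       0             
 16        0       0       0       0       0  -40.73  263.18       0       0     826             
 17        0       0       0       0       0       0       0       0       0       0             
 18        0       0       0       0       0       0   95.42       0       0       0             
 19        0       0       0       0       0       0       0       0       0       0             
 20        0       0       0       0       0       0     726       0  240.25       0             
                                                                                                 
                                                                                                 
                                                                                                 


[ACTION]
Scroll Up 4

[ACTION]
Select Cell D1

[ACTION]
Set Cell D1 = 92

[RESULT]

D1: 92                                                                                           
       A       B       C       D       E       F       G       H       I       J                 
-------------------------------------------------------------------------------------------------
  1        0Test           0    [92]       0       0       0       0       0       0             
  2        0       0       0       0       0       0       0       0       0       0             
  3        0       0       0       0       0       0       0       0       0       0             
  4        0       0       0       0       0       0       0       0       0       0             
  5        0  225.15       0       0       0  317.15       0       0       0       0             
  6        0       0       0       0       0       0       0       0       0       0             
  7        0       0       0       0       0       0       0       0       0       0             
  8        0       0       0  130.35       0       0  221.95       0       0       0             
  9        0       0       0     665   58.53       0       0       0       0       0             
 10        0       0       0       0       0       0       0       0       0       0             
 11        0       0       0       0       0       0       0       0       0       0             
 12        0       0     239       0       0       0       0       0       0       0             
 13        0       0       0       0       0       0       0       0       0       0             
 14        0       0       0       0       0       0       0       0       0       0             
 15        0       0       0       0       0       0       0       0       0       0             
 16        0       0       0       0       0  -40.73  263.18       0       0     826             
 17        0       0       0       0       0       0       0       0       0       0             
 18        0       0       0       0       0       0   95.42       0       0       0             
 19        0       0       0       0       0       0       0       0       0       0             
 20        0       0       0       0       0       0     726       0  240.25       0             
                                                                                                 
                                                                                                 
                                                                                                 
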